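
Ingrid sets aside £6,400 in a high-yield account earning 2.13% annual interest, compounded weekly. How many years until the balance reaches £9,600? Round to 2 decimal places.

We need (1 + 0.000409615)^(52t) = 1.5, so 52t = ln 1.5 / ln 1.00041 ≈ 990.0706.
t ≈ 990.0706/52 = 19.0398 years.

19.04 years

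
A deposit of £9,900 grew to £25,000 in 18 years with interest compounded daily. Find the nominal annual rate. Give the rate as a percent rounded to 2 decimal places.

5.15%

The 6570-period growth factor is 25,000/9,900 = 2.52525.
r/365 = 2.52525^(1/6570) − 1 ≈ 0.000141006, so r ≈ 365·0.000141006 = 5.14670%.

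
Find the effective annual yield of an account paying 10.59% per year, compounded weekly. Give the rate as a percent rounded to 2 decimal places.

11.16%

One year is 52 periods at 0.00203654 each: (1 + 0.00203654)^52 ≈ 1.111591.
EAR = 1.111591 − 1 ≈ 11.15910%.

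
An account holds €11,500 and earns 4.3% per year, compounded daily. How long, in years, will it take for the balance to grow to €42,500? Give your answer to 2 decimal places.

30.40 years

We need (1 + 0.000117808)^(365t) = 3.6957, so 365t = ln 3.6957 / ln 1.000118 ≈ 11096.2889.
t ≈ 11096.2889/365 = 30.4008 years.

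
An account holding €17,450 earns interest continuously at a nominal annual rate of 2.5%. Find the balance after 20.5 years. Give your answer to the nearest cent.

€29,132.07

A = P·e^(rt) = 17,450·e^(0.025·20.5) = 17,450·e^0.5125.
e^0.5125 ≈ 1.6694596313, so A ≈ 29,132.0706.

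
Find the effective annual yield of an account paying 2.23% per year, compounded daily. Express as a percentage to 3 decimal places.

2.255%

EAR = (1 + 2.23%/365)^365 − 1 = (1 + 0.0000610959)^365 − 1.
(1 + 0.0000610959)^365 ≈ 1.02255, so EAR ≈ 2.25498%.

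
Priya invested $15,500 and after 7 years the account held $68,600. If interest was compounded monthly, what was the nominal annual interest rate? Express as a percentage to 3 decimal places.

(1 + r/12)^84 = 68,600/15,500 = 4.42581.
1 + r/12 = 4.42581^(1/84) ≈ 1.017865, so r/12 ≈ 0.0178655.
r ≈ 12·0.0178655 = 21.43858%.

21.439%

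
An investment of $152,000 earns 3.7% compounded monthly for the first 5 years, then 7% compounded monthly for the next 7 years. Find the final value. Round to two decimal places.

After 5 years at 3.7%: 152,000 × 1.20287602471 ≈ 182,837.1558.
Then 7 years at 7%: 182,837.1558 × 1.62999405407 ≈ 298,023.4767.

$298,023.48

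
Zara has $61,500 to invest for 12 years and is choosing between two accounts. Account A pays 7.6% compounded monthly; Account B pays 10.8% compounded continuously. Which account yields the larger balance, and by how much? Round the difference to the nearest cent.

Account B, by $72,108.83

A: (1 + 0.076/12)^144 ≈ 2.48214755771, so 61,500 × 2.48214755771 ≈ 152,652.0748.
B: e^(0.108·12) = e^1.296 ≈ 3.65464879622, so 61,500 × 3.65464879622 ≈ 224,760.9010.
Difference ≈ 72,108.8262 in favor of B.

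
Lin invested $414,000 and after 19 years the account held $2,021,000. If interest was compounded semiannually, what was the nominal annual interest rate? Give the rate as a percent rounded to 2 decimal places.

(1 + r/2)^38 = 2,021,000/414,000 = 4.88164.
1 + r/2 = 4.88164^(1/38) ≈ 1.042606, so r/2 ≈ 0.0426058.
r ≈ 2·0.0426058 = 8.52117%.

8.52%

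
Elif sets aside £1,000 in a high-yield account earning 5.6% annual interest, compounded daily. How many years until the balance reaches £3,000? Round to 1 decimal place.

19.6 years

We need (1 + 0.000153425)^(365t) = 3, so 365t = ln 3 / ln 1.000153 ≈ 7161.1472.
t ≈ 7161.1472/365 = 19.6196 years.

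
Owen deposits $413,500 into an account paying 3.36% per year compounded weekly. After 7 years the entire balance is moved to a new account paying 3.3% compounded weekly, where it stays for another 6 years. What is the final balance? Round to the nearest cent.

After 7 years at 3.36%: 413,500 × 1.2650656841 ≈ 523,104.6604.
Then 6 years at 3.3%: 523,104.6604 × 1.21888584495 ≈ 637,604.8660.

$637,604.87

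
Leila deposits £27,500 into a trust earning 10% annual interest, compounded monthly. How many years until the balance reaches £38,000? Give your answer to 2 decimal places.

We need (1 + 0.00833333)^(12t) = 1.3818, so 12t = ln 1.3818 / ln 1.008333 ≈ 38.9695.
t ≈ 38.9695/12 = 3.2475 years.

3.25 years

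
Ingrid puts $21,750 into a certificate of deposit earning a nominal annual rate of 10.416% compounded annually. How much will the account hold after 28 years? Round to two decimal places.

Growth factor = (1 + 0.10416)^28 ≈ 16.0286254913.
A ≈ 21,750 × 16.0286254913 ≈ 348,622.6044.

$348,622.60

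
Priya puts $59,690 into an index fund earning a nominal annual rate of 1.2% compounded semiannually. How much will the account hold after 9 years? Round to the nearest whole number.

$66,476

Periodic rate = 1.2%/2 = 0.006; periods = 2·9 = 18.
A = 59,690·(1 + 0.006)^18 ≈ 59,690·1.1136882893 ≈ 66,476.0540.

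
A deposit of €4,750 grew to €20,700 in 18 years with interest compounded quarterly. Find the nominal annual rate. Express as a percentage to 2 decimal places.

8.26%

The 72-period growth factor is 20,700/4,750 = 4.35789.
r/4 = 4.35789^(1/72) − 1 ≈ 0.0206547, so r ≈ 4·0.0206547 = 8.26188%.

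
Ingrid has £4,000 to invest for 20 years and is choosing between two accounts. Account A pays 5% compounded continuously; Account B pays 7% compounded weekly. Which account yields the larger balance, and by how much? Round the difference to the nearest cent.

Account B, by £5,332.41

A: e^(0.05·20) = e^1 ≈ 2.7182818285, so 4,000 × 2.7182818285 ≈ 10,873.1273.
B: (1 + 0.07/52)^1040 ≈ 4.0513839432, so 4,000 × 4.0513839432 ≈ 16,205.5358.
Difference ≈ 5,332.4085 in favor of B.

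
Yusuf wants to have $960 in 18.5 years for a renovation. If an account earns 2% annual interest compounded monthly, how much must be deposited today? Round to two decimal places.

$663.31

Periodic rate = 2%/12 = 0.00166667; 222 periods.
P = 960/(1 + 0.02/12)^222 ≈ 960/1.44728879 ≈ 663.3092.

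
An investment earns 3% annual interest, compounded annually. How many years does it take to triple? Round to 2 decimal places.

37.17 years

(1 + 0.03)^t = 3.
t = ln 3 / ln(1 + 0.03) ≈ 1.0986/0.0295588 ≈ 37.1670.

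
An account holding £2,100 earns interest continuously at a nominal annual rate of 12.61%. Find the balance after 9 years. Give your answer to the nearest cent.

A = P·e^(rt) = 2,100·e^(0.1261·9) = 2,100·e^1.1349.
e^1.1349 ≈ 3.110862441, so A ≈ 6,532.8111.

£6,532.81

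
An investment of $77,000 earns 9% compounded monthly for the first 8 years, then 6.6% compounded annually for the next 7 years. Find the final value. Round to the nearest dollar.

$246,784

After 8 years at 9%: 77,000 × 2.04892122824 ≈ 157,766.9346.
Then 7 years at 6.6%: 157,766.9346 × 1.56422935878 ≈ 246,783.6709.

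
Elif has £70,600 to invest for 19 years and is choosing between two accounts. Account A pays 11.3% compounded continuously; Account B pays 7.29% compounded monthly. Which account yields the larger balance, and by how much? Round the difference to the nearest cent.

A: e^(0.113·19) = e^2.147 ≈ 8.55914241525, so 70,600 × 8.55914241525 ≈ 604,275.4545.
B: (1 + 0.006075)^228 ≈ 3.97851932355, so 70,600 × 3.97851932355 ≈ 280,883.4642.
Difference ≈ 323,391.9903 in favor of A.

Account A, by £323,391.99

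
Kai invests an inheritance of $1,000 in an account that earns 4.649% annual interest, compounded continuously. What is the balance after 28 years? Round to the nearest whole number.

A = P·e^(rt) = 1,000·e^(0.04649·28) = 1,000·e^1.30172.
e^1.30172 ≈ 3.675613289, so A ≈ 3,675.6133.

$3,676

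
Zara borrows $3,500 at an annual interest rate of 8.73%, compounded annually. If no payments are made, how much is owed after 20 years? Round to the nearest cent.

$18,666.20

Growth factor = (1 + 0.0873)^20 ≈ 5.3331986516.
A ≈ 3,500 × 5.3331986516 ≈ 18,666.1953.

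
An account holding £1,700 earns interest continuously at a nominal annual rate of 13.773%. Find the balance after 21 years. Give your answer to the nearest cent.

A = P·e^(rt) = 1,700·e^(0.13773·21) = 1,700·e^2.89233.
e^2.89233 ≈ 18.035282893, so A ≈ 30,659.9809.

£30,659.98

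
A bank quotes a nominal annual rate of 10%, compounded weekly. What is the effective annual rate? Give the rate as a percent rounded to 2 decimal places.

EAR = (1 + 10%/52)^52 − 1 = (1 + 0.00192308)^52 − 1.
(1 + 0.00192308)^52 ≈ 1.105065, so EAR ≈ 10.50648%.

10.51%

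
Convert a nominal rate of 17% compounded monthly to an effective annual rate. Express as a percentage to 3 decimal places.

18.389%

EAR = (1 + 17%/12)^12 − 1 = (1 + 0.0141667)^12 − 1.
(1 + 0.0141667)^12 ≈ 1.183892, so EAR ≈ 18.38917%.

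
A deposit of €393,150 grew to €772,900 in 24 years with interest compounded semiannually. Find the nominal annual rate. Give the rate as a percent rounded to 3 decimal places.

2.836%

The 48-period growth factor is 772,900/393,150 = 1.96592.
r/2 = 1.96592^(1/48) − 1 ≈ 0.0141821, so r ≈ 2·0.0141821 = 2.83642%.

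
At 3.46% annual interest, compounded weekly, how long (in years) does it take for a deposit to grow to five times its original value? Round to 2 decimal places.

(1 + 0.000665385)^(52t) = 5.
52t = ln 5 / ln(1 + 0.000665385) ≈ 1.6094/0.000665163 ≈ 2419.6131.
t ≈ 46.5310.

46.53 years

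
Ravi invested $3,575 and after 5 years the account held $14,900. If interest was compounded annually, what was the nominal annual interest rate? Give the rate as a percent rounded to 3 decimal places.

33.040%

(1 + r)^5 = 14,900/3,575 = 4.16783.
1 + r = 4.16783^(1/5) ≈ 1.330399, so r ≈ 0.330399.
r ≈ 33.03994%.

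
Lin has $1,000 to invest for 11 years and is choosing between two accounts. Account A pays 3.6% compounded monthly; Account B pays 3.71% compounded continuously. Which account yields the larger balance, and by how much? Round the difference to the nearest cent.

A: (1 + 0.003)^132 ≈ 1.484988733, so 1,000 × 1.484988733 ≈ 1,484.9887.
B: e^(0.0371·11) = e^0.4081 ≈ 1.503957549, so 1,000 × 1.503957549 ≈ 1,503.9575.
Difference ≈ 18.9688 in favor of B.

Account B, by $18.97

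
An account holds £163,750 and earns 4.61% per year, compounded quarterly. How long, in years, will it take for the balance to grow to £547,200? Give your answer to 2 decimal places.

26.32 years

We need (1 + 0.011525)^(4t) = 3.3417, so 4t = ln 3.3417 / ln 1.011525 ≈ 105.2853.
t ≈ 105.2853/4 = 26.3213 years.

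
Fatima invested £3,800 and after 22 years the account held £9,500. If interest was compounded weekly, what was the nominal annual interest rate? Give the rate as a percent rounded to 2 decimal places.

4.17%

(1 + r/52)^1144 = 9,500/3,800 = 2.5.
1 + r/52 = 2.5^(1/1144) ≈ 1.000801, so r/52 ≈ 0.000801274.
r ≈ 52·0.000801274 = 4.16663%.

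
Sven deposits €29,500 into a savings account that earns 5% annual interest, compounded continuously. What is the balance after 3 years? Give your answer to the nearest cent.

A = P·e^(rt) = 29,500·e^(0.05·3) = 29,500·e^0.15.
e^0.15 ≈ 1.1618342427, so A ≈ 34,274.1102.

€34,274.11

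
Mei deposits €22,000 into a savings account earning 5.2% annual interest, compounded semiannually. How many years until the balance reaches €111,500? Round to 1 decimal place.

We need (1 + 0.026)^(2t) = 5.0682, so 2t = ln 5.0682 / ln 1.026 ≈ 63.2304.
t ≈ 63.2304/2 = 31.6152 years.

31.6 years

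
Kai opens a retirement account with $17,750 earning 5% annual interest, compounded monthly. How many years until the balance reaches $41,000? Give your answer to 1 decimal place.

We need (1 + 0.00416667)^(12t) = 2.3099, so 12t = ln 2.3099 / ln 1.004167 ≈ 201.3431.
t ≈ 201.3431/12 = 16.7786 years.

16.8 years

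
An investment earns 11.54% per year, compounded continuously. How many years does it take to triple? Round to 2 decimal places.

9.52 years

e^(0.1154t) = 3, so 0.1154t = ln 3 ≈ 1.0986.
t ≈ 1.0986/0.1154 ≈ 9.5200.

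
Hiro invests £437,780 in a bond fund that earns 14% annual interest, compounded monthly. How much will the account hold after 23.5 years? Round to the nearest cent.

£11,529,598.71

Periodic rate = 14%/12 = 0.0116667; periods = 12·23.5 = 282.
A = 437,780·(1 + 0.14/12)^282 ≈ 437,780·26.336513117993 ≈ 11,529,598.7128.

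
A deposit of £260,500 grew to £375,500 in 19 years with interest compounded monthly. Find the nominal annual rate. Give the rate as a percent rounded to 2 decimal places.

(1 + r/12)^228 = 375,500/260,500 = 1.44146.
1 + r/12 = 1.44146^(1/228) ≈ 1.001605, so r/12 ≈ 0.00160504.
r ≈ 12·0.00160504 = 1.92605%.

1.93%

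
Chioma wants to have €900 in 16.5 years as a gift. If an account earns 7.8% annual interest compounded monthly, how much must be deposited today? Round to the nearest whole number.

Growth factor = (1 + 0.0065)^198 ≈ 3.6068517.
P = 900/3.6068517 ≈ 249.5251.

€250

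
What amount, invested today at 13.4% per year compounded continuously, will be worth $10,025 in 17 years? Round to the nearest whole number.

P = A·e^(−rt) = 10,025·e^(−2.278).
e^(−2.278) ≈ 0.10248897983, so P ≈ 1,027.4520.

$1,027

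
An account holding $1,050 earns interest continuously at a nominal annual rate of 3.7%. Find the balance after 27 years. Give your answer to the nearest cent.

$2,851.34

A = P·e^(rt) = 1,050·e^(0.037·27) = 1,050·e^0.999.
e^0.999 ≈ 2.715564905, so A ≈ 2,851.3432.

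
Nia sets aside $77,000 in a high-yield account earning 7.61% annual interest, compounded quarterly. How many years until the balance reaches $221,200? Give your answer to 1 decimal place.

14.0 years

(1 + 0.019025)^(4t) = 221,200/77,000 = 2.8727.
4t·ln(1 + 0.019025) = ln(2.8727); 4t = 1.0553/0.0188463 ≈ 55.9931.
t ≈ 13.9983 years.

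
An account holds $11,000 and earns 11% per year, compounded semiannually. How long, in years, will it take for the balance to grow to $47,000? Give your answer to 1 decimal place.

13.6 years

We need (1 + 0.055)^(2t) = 4.2727, so 2t = ln 4.2727 / ln 1.055 ≈ 27.1242.
t ≈ 27.1242/2 = 13.5621 years.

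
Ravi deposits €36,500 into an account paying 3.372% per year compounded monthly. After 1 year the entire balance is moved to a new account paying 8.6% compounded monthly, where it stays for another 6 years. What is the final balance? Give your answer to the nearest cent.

After 1 years at 3.372%: 36,500 × 1.034246055 ≈ 37,749.9810.
Then 6 years at 8.6%: 37,749.9810 × 1.6722328794 ≈ 63,126.7594.

€63,126.76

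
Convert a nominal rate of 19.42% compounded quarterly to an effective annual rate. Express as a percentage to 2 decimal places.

EAR = (1 + 19.42%/4)^4 − 1 = (1 + 0.04855)^4 − 1.
(1 + 0.04855)^4 ≈ 1.208806, so EAR ≈ 20.88059%.

20.88%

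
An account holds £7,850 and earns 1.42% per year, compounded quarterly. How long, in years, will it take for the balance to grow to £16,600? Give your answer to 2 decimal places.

(1 + 0.00355)^(4t) = 16,600/7,850 = 2.1146.
4t·ln(1 + 0.00355) = ln(2.1146); 4t = 0.74889/0.00354371 ≈ 211.3289.
t ≈ 52.8322 years.

52.83 years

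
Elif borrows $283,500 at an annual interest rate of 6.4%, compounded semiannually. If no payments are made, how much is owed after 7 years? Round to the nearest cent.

$440,624.69

Growth factor = (1 + 0.032)^14 ≈ 1.55423169829.
A ≈ 283,500 × 1.55423169829 ≈ 440,624.6865.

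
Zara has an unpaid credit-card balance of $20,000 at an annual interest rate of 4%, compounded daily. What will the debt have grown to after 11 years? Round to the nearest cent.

Periodic rate = 4%/365 = 0.000109589; periods = 365·11 = 4015.
A = 20,000·(1 + 0.04/365)^4015 ≈ 20,000·1.5526697866 ≈ 31,053.3957.

$31,053.40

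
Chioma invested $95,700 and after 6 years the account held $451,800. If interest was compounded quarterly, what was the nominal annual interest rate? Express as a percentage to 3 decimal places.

26.722%

The 24-period growth factor is 451,800/95,700 = 4.721.
r/4 = 4.721^(1/24) − 1 ≈ 0.0668043, so r ≈ 4·0.0668043 = 26.72172%.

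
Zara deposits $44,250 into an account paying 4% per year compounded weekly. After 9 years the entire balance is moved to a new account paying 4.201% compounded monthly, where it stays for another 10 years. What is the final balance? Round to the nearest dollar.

$96,456

After 9 years at 4%: 44,250 × 1.433131069 ≈ 63,416.0498.
Then 10 years at 4.201%: 63,416.0498 × 1.5209974879 ≈ 96,455.6524.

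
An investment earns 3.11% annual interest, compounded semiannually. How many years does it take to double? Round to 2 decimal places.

(1 + 0.01555)^(2t) = 2.
2t = ln 2 / ln(1 + 0.01555) ≈ 0.69315/0.0154303 ≈ 44.9211.
t ≈ 22.4605.

22.46 years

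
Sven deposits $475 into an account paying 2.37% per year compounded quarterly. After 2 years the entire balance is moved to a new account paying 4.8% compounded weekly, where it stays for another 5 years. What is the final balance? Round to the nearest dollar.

After 2 years at 2.37%: 475 × 1.04839469 ≈ 497.9875.
Then 5 years at 4.8%: 497.9875 × 1.27110843 ≈ 632.9961.

$633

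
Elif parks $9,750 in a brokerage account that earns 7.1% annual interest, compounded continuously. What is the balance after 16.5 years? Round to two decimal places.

$31,461.59

A = P·e^(rt) = 9,750·e^(0.071·16.5) = 9,750·e^1.1715.
e^1.1715 ≈ 3.226829254, so A ≈ 31,461.5852.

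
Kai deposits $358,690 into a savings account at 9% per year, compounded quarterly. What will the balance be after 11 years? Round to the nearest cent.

$954,784.15

Growth factor = (1 + 0.0225)^44 ≈ 2.6618644362.
A ≈ 358,690 × 2.6618644362 ≈ 954,784.1546.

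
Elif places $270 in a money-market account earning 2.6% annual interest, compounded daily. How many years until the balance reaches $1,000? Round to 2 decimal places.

50.36 years

(1 + 0.0000712329)^(365t) = 1,000/270 = 3.7037.
365t·ln(1 + 0.0000712329) = ln(3.7037); 365t = 1.3093/7.12303e-05 ≈ 18381.6801.
t ≈ 50.3608 years.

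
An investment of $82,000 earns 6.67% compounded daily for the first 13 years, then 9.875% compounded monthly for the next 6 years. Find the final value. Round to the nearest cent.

$352,064.86

After 13 years at 6.67%: 82,000 × 2.37981031004 ≈ 195,144.4454.
Then 6 years at 9.875%: 195,144.4454 × 1.80412444469 ≈ 352,064.8642.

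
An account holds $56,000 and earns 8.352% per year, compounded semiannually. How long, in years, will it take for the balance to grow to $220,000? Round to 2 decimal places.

16.72 years

We need (1 + 0.04176)^(2t) = 3.9286, so 2t = ln 3.9286 / ln 1.04176 ≈ 33.4447.
t ≈ 33.4447/2 = 16.7223 years.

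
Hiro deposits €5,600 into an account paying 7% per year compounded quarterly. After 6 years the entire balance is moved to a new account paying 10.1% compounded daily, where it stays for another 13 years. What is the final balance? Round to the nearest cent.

Phase 1: 5,600·(1 + 0.0175)^24 ≈ 8,492.0796.
Phase 2: 8,492.0796·(1 + 0.101/365)^4745 ≈ 31,561.9503.

€31,561.95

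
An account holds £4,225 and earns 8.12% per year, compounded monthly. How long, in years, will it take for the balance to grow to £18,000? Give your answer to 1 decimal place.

(1 + 0.00676667)^(12t) = 18,000/4,225 = 4.2604.
12t·ln(1 + 0.00676667) = ln(4.2604); 12t = 1.4494/0.00674388 ≈ 214.9139.
t ≈ 17.9095 years.

17.9 years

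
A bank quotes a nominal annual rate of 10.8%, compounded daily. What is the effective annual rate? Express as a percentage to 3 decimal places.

11.403%

One year is 365 periods at 0.00029589 each: (1 + 0.00029589)^365 ≈ 1.11403.
EAR = 1.11403 − 1 ≈ 11.40299%.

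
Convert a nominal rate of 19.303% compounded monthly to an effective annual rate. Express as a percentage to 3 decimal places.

21.106%

One year is 12 periods at 0.0160858 each: (1 + 0.0160858)^12 ≈ 1.211057.
EAR = 1.211057 − 1 ≈ 21.10575%.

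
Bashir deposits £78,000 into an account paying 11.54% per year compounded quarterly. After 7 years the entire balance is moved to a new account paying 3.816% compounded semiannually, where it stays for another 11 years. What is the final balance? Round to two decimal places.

Phase 1: 78,000·(1 + 0.02885)^28 ≈ 172,962.6523.
Phase 2: 172,962.6523·(1 + 0.01908)^22 ≈ 262,140.7039.

£262,140.70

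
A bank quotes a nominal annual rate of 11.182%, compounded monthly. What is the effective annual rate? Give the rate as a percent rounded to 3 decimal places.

11.773%

One year is 12 periods at 0.00931833 each: (1 + 0.00931833)^12 ≈ 1.117733.
EAR = 1.117733 − 1 ≈ 11.77327%.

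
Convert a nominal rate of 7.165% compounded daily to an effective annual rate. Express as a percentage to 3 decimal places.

7.427%

One year is 365 periods at 0.000196301 each: (1 + 0.000196301)^365 ≈ 1.074272.
EAR = 1.074272 − 1 ≈ 7.42717%.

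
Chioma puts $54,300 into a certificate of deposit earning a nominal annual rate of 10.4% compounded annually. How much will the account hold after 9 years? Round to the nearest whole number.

Annual rate = 10.4% = 0.104; years = 9.
A = 54,300·(1 + 0.104)^9 ≈ 54,300·2.43624892526 ≈ 132,288.3166.

$132,288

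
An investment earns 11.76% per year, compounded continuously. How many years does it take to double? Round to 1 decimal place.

5.9 years

e^(0.1176t) = 2, so 0.1176t = ln 2 ≈ 0.69315.
t ≈ 0.69315/0.1176 ≈ 5.8941.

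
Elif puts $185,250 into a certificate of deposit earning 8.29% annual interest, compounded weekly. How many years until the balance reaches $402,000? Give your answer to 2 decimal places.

(1 + 0.00159423)^(52t) = 402,000/185,250 = 2.17.
52t·ln(1 + 0.00159423) = ln(2.17); 52t = 0.77475/0.00159296 ≈ 486.3557.
t ≈ 9.3530 years.

9.35 years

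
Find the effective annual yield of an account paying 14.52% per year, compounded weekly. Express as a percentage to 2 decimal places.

15.60%

EAR = (1 + 14.52%/52)^52 − 1 = (1 + 0.00279231)^52 − 1.
(1 + 0.00279231)^52 ≈ 1.156037, so EAR ≈ 15.60369%.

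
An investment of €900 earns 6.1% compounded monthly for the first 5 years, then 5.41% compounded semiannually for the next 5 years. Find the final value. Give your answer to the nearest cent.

€1,593.25

Phase 1: 900·(1 + 0.061/12)^60 ≈ 1,220.0196.
Phase 2: 1,220.0196·(1 + 0.02705)^10 ≈ 1,593.2454.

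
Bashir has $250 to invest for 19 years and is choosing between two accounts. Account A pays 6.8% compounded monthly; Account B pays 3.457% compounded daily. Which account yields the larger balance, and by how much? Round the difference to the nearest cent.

A: (1 + 0.068/12)^228 ≈ 3.62680866, so 250 × 3.62680866 ≈ 906.7022.
B: (1 + 0.03457/365)^6935 ≈ 1.92860877, so 250 × 1.92860877 ≈ 482.1522.
Difference ≈ 424.5500 in favor of A.

Account A, by $424.55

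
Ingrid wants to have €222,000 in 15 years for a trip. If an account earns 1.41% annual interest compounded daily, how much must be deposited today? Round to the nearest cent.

Periodic rate = 1.41%/365 = 0.0000386301; 5475 periods.
P = 222,000/(1 + 0.0141/365)^5475 ≈ 222,000/1.23552491846 ≈ 179,680.7144.

€179,680.71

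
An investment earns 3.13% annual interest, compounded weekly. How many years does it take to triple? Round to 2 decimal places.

(1 + 0.000601923)^(52t) = 3.
52t = ln 3 / ln(1 + 0.000601923) ≈ 1.0986/0.000601742 ≈ 1825.7198.
t ≈ 35.1100.

35.11 years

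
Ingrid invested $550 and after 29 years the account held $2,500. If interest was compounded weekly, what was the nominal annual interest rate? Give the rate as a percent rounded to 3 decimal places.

The 1508-period growth factor is 2,500/550 = 4.54545.
r/52 = 4.54545^(1/1508) − 1 ≈ 0.00100457, so r ≈ 52·0.00100457 = 5.22375%.

5.224%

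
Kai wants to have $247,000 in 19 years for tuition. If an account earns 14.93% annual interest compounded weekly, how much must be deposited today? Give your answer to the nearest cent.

Periodic rate = 14.93%/52 = 0.00287115; 988 periods.
P = 247,000/(1 + 0.1493/52)^988 ≈ 247,000/16.9901790979 ≈ 14,537.8103.

$14,537.81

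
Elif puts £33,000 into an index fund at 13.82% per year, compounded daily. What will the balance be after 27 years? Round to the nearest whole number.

£1,376,365

Periodic rate = 13.82%/365 = 0.00037863; periods = 365·27 = 9855.
A = 33,000·(1 + 0.1382/365)^9855 ≈ 33,000·41.70803382888 ≈ 1,376,365.1164.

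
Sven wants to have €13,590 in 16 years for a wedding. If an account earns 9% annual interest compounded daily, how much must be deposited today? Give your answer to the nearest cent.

€3,220.42

Periodic rate = 9%/365 = 0.000246575; 5840 periods.
P = 13,590/(1 + 0.09/365)^5840 ≈ 13,590/4.2199466886 ≈ 3,220.4198.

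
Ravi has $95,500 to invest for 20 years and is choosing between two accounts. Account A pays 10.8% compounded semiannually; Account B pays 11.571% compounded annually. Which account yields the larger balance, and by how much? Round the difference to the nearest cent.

Account B, by $70,400.29

A: (1 + 0.054)^40 ≈ 8.19642435389, so 95,500 × 8.19642435389 ≈ 782,758.5258.
B: (1 + 0.11571)^20 ≈ 8.93360019694, so 95,500 × 8.93360019694 ≈ 853,158.8188.
Difference ≈ 70,400.2930 in favor of B.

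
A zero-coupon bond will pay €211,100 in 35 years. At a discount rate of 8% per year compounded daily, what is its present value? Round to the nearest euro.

€12,841

Growth factor = (1 + 0.08/365)^12775 ≈ 16.4396022536.
P = 211,100/16.4396022536 ≈ 12,840.9433.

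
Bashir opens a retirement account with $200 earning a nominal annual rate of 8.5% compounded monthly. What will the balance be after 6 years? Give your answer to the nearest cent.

Growth factor = (1 + 0.085/12)^72 ≈ 1.66230008.
A ≈ 200 × 1.66230008 ≈ 332.4600.

$332.46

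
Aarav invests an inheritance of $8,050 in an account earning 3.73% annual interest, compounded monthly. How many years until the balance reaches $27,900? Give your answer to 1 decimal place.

(1 + 0.00310833)^(12t) = 27,900/8,050 = 3.4658.
12t·ln(1 + 0.00310833) = ln(3.4658); 12t = 1.243/0.00310351 ≈ 400.4993.
t ≈ 33.3749 years.

33.4 years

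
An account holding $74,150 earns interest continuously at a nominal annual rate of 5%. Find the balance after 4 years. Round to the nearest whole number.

$90,567

A = P·e^(rt) = 74,150·e^(0.05·4) = 74,150·e^0.2.
e^0.2 ≈ 1.2214027582, so A ≈ 90,567.0145.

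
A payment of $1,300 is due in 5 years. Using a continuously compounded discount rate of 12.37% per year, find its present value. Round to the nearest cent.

$700.38

P = A·e^(−rt) = 1,300·e^(−0.6185).
e^(−0.6185) ≈ 0.5387519597, so P ≈ 700.3775.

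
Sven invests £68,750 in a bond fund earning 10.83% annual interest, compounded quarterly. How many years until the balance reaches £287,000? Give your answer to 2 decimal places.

We need (1 + 0.027075)^(4t) = 4.1745, so 4t = ln 4.1745 / ln 1.027075 ≈ 53.4908.
t ≈ 53.4908/4 = 13.3727 years.

13.37 years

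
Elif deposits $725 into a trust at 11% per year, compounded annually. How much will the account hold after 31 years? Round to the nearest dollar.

$18,423

Growth factor = (1 + 0.11)^31 ≈ 25.410449195.
A ≈ 725 × 25.410449195 ≈ 18,422.5757.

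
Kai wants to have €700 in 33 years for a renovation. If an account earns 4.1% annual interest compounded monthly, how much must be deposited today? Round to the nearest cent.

€181.34

Periodic rate = 4.1%/12 = 0.00341667; 396 periods.
P = 700/(1 + 0.041/12)^396 ≈ 700/3.86010304 ≈ 181.3423.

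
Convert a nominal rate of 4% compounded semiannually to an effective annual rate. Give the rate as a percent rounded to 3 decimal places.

4.040%

EAR = (1 + 4%/2)^2 − 1 = (1 + 0.02)^2 − 1.
(1 + 0.02)^2 ≈ 1.0404, so EAR ≈ 4.04000%.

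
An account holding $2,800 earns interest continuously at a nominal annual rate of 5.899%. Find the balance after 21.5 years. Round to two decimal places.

A = P·e^(rt) = 2,800·e^(0.05899·21.5) = 2,800·e^1.268285.
e^1.268285 ≈ 3.554750934, so A ≈ 9,953.3026.

$9,953.30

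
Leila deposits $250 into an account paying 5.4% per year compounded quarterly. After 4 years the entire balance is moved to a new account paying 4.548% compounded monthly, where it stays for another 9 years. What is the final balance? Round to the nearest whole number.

$466

Phase 1: 250·(1 + 0.0135)^16 ≈ 309.8276.
Phase 2: 309.8276·(1 + 0.00379)^108 ≈ 466.1755.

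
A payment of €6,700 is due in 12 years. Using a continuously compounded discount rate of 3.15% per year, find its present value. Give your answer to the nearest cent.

€4,591.04

P = A·e^(−rt) = 6,700·e^(−0.378).
e^(−0.378) ≈ 0.6852305007, so P ≈ 4,591.0444.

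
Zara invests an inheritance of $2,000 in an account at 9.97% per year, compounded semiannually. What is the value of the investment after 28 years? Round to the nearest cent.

$30,489.91

Periodic rate = 9.97%/2 = 0.04985; periods = 2·28 = 56.
A = 2,000·(1 + 0.04985)^56 ≈ 2,000·15.244954899 ≈ 30,489.9098.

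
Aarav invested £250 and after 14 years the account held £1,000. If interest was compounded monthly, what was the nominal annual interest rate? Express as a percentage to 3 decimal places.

(1 + r/12)^168 = 1,000/250 = 4.
1 + r/12 = 4^(1/168) ≈ 1.008286, so r/12 ≈ 0.00828589.
r ≈ 12·0.00828589 = 9.94307%.

9.943%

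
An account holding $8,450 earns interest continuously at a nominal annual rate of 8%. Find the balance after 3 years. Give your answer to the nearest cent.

$10,742.06

A = P·e^(rt) = 8,450·e^(0.08·3) = 8,450·e^0.24.
e^0.24 ≈ 1.2712491503, so A ≈ 10,742.0553.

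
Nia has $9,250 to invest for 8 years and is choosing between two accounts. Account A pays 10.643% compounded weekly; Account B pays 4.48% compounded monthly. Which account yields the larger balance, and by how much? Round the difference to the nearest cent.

Account A, by $8,425.80

Account A growth factor: (1 + 0.10643/52)^416 ≈ 2.3409804864; balance ≈ 21,654.0695.
Account B growth factor: (1 + 0.0448/12)^96 ≈ 1.4300832325; balance ≈ 13,228.2699.
Account A is larger by 8,425.7996.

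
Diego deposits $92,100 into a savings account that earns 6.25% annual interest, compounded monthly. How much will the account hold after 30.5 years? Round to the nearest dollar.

$616,574

Periodic rate = 6.25%/12 = 0.00520833; periods = 12·30.5 = 366.
A = 92,100·(1 + 0.0625/12)^366 ≈ 92,100·6.69461168705 ≈ 616,573.7364.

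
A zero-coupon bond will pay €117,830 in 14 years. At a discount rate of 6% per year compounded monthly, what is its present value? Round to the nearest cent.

Periodic rate = 6%/12 = 0.005; 168 periods.
P = 117,830/(1 + 0.005)^168 ≈ 117,830/2.31152383032 ≈ 50,975.0315.

€50,975.03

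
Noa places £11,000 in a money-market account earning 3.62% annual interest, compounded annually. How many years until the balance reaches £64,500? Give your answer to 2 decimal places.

(1 + 0.0362)^t = 64,500/11,000 = 5.8636.
t·ln(1 + 0.0362) = ln(5.8636); t = 1.7688/0.0355602 ≈ 49.7402.

49.74 years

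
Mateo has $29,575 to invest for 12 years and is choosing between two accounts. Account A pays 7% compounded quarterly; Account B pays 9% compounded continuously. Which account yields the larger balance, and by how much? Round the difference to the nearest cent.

Account B, by $19,078.27

Account A growth factor: (1 + 0.0175)^48 ≈ 2.2995987244; balance ≈ 68,010.6323.
Account B growth factor: e^(0.09·12) = e^1.08 ≈ 2.9446795511; balance ≈ 87,088.8977.
Account B is larger by 19,078.2654.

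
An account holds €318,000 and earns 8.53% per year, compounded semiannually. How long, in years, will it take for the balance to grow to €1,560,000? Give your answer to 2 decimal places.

19.04 years

(1 + 0.04265)^(2t) = 1,560,000/318,000 = 4.9057.
2t·ln(1 + 0.04265) = ln(4.9057); 2t = 1.5904/0.0417655 ≈ 38.0790.
t ≈ 19.0395 years.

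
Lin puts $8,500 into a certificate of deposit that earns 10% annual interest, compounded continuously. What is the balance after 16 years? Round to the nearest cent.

$42,100.78

A = P·e^(rt) = 8,500·e^(0.1·16) = 8,500·e^1.6.
e^1.6 ≈ 4.9530324244, so A ≈ 42,100.7756.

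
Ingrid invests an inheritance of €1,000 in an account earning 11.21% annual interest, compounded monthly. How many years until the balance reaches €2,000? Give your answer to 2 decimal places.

6.21 years

We need (1 + 0.00934167)^(12t) = 2, so 12t = ln 2 / ln 1.009342 ≈ 74.5456.
t ≈ 74.5456/12 = 6.2121 years.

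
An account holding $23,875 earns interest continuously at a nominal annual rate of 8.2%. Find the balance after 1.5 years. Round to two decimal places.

A = P·e^(rt) = 23,875·e^(0.082·1.5) = 23,875·e^0.123.
e^0.123 ≈ 1.1308844209, so A ≈ 26,999.8656.

$26,999.87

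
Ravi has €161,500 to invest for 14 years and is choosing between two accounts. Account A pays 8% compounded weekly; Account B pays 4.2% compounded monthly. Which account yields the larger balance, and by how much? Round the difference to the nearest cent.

Account A, by €204,084.46

Account A growth factor: (1 + 0.08/52)^728 ≈ 3.06221755338; balance ≈ 494,548.1349.
Account B growth factor: (1 + 0.0035)^168 ≈ 1.79853670877; balance ≈ 290,463.6785.
Account A is larger by 204,084.4564.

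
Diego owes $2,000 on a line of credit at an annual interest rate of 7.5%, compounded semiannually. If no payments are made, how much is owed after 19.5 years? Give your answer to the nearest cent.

$8,405.55

Growth factor = (1 + 0.0375)^39 ≈ 4.202774707.
A ≈ 2,000 × 4.202774707 ≈ 8,405.5494.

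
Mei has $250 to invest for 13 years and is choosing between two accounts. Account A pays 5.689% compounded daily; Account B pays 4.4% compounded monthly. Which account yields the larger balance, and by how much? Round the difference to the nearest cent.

Account A, by $81.24

A: (1 + 0.05689/365)^4745 ≈ 2.09491372, so 250 × 2.09491372 ≈ 523.7284.
B: (1 + 0.044/12)^156 ≈ 1.76995459, so 250 × 1.76995459 ≈ 442.4886.
Difference ≈ 81.2398 in favor of A.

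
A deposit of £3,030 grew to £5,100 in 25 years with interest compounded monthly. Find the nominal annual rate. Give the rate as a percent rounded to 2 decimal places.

2.08%

The 300-period growth factor is 5,100/3,030 = 1.68317.
r/12 = 1.68317^(1/300) − 1 ≈ 0.0017371, so r ≈ 12·0.0017371 = 2.08452%.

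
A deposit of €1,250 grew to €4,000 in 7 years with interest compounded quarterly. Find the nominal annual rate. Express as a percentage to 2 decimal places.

16.97%

The 28-period growth factor is 4,000/1,250 = 3.2.
r/4 = 3.2^(1/28) − 1 ≈ 0.042416, so r ≈ 4·0.042416 = 16.96640%.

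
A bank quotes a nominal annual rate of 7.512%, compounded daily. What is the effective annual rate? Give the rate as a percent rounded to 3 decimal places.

7.801%

One year is 365 periods at 0.000205808 each: (1 + 0.000205808)^365 ≈ 1.078005.
EAR = 1.078005 − 1 ≈ 7.80052%.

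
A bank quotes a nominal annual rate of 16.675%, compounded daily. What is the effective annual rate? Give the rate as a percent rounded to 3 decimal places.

EAR = (1 + 16.675%/365)^365 − 1 = (1 + 0.000456849)^365 − 1.
(1 + 0.000456849)^365 ≈ 1.181414, so EAR ≈ 18.14139%.

18.141%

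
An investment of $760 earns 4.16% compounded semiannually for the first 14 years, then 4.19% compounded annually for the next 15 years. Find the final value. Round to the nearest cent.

Phase 1: 760·(1 + 0.0208)^28 ≈ 1,352.5462.
Phase 2: 1,352.5462·(1 + 0.0419)^15 ≈ 2,503.4717.

$2,503.47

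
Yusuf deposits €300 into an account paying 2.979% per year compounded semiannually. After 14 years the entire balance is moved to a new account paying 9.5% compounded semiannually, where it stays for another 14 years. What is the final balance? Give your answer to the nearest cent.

After 14 years at 2.979%: 300 × 1.5128336 ≈ 453.8501.
Then 14 years at 9.5%: 453.8501 × 3.667016684 ≈ 1,664.2758.

€1,664.28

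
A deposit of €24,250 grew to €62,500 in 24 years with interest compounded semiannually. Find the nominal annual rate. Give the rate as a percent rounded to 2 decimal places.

The 48-period growth factor is 62,500/24,250 = 2.57732.
r/2 = 2.57732^(1/48) − 1 ≈ 0.0199198, so r ≈ 2·0.0199198 = 3.98395%.

3.98%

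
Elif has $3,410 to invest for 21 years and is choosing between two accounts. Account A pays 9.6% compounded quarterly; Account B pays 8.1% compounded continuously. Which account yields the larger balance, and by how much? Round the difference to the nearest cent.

Account A, by $6,315.78

Account A growth factor: (1 + 0.024)^84 ≈ 7.3315594031; balance ≈ 25,000.6176.
Account B growth factor: e^(0.081·21) = e^1.701 ≈ 5.479424077; balance ≈ 18,684.8361.
Account A is larger by 6,315.7815.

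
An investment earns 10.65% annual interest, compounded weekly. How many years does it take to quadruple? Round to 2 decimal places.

(1 + 0.00204808)^(52t) = 4.
52t = ln 4 / ln(1 + 0.00204808) ≈ 1.3863/0.00204598 ≈ 677.5690.
t ≈ 13.0302.

13.03 years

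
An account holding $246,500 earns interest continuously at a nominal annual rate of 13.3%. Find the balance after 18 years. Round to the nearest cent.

$2,700,958.51

A = P·e^(rt) = 246,500·e^(0.133·18) = 246,500·e^2.394.
e^2.394 ≈ 10.95723534329, so A ≈ 2,700,958.5121.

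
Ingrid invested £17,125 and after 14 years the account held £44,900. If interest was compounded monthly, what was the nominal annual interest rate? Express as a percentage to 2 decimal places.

(1 + r/12)^168 = 44,900/17,125 = 2.6219.
1 + r/12 = 2.6219^(1/168) ≈ 1.005754, so r/12 ≈ 0.00575398.
r ≈ 12·0.00575398 = 6.90478%.

6.90%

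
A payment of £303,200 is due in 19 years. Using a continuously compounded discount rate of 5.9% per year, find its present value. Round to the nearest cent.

£98,829.16

P = A·e^(−rt) = 303,200·e^(−1.121).
e^(−1.121) ≈ 0.325953677914, so P ≈ 98,829.1551.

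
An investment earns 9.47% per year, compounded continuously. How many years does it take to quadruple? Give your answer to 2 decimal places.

14.64 years

e^(0.0947t) = 4, so 0.0947t = ln 4 ≈ 1.3863.
t ≈ 1.3863/0.0947 ≈ 14.6388.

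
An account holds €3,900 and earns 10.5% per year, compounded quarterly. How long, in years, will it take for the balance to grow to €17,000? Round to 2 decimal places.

14.20 years

We need (1 + 0.02625)^(4t) = 4.359, so 4t = ln 4.359 / ln 1.02625 ≈ 56.8182.
t ≈ 56.8182/4 = 14.2045 years.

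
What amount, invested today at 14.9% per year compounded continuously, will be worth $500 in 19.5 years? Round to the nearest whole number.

$27

P = A·e^(−rt) = 500·e^(−2.9055).
e^(−2.9055) ≈ 0.054721423, so P ≈ 27.3607.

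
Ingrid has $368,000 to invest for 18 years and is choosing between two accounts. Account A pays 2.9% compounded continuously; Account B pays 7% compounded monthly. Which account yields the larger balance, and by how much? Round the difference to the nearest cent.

Account A growth factor: e^(0.029·18) = e^0.522 ≈ 1.6853950713; balance ≈ 620,225.3862.
Account B growth factor: (1 + 0.07/12)^216 ≈ 3.512539321854; balance ≈ 1,292,614.4704.
Account B is larger by 672,389.0842.

Account B, by $672,389.08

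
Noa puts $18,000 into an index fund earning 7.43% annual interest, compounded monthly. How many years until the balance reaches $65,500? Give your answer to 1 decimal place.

We need (1 + 0.00619167)^(12t) = 3.6389, so 12t = ln 3.6389 / ln 1.006192 ≈ 209.2608.
t ≈ 209.2608/12 = 17.4384 years.

17.4 years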